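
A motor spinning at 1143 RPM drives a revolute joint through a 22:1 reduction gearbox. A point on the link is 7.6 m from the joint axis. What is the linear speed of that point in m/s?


omega_motor = 1143 * 2*pi/60 = 119.6947 rad/s
omega_joint = omega_motor / 22 = 5.4407 rad/s
v = omega_joint * r = 5.4407 * 7.6
= 41.3491 m/s


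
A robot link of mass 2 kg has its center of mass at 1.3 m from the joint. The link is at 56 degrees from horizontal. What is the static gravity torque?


tau = m*g*L*cos(angle)
= 2 * 9.81 * 1.3 * cos(56 deg)
= 2 * 9.81 * 1.3 * 0.5592
= 14.2628 Nm


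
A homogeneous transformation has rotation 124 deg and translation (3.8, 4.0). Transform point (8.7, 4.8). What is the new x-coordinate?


x' = cos(theta)*px - sin(theta)*py + tx
= -0.5592*8.7 - 0.829*4.8 + 3.8
= -5.0444


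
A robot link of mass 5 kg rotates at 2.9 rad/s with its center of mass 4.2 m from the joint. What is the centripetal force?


F = m * omega^2 * r
= 5 * 2.9^2 * 4.2
= 5 * 8.41 * 4.2
= 176.61 N


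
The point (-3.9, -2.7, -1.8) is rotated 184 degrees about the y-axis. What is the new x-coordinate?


Rotation about y-axis: x' = x*cos(theta) + z*sin(theta)
= -3.9 * -0.9976 + -1.8 * -0.0698
= 4.0161


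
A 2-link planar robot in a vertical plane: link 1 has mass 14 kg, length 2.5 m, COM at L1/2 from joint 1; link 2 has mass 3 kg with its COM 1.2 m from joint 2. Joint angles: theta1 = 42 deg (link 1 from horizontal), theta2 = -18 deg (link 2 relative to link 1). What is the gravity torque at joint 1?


Horizontal distance from joint 1 to link-1 COM:
  x_c1 = (L1/2)*cos(t1) = 1.25 * 0.7431 = 0.9289 m
Horizontal distance from joint 1 to link-2 COM:
  x_c2 = L1*cos(t1) + Lc2*cos(t1+t2)
       = 2.5*0.7431 + 1.2*0.9135 = 2.9541 m
tau1 = m1*g*x_c1 + m2*g*x_c2
     = 14*9.81*0.9289 + 3*9.81*2.9541
     = 127.5794 + 86.9397
     = 214.519 Nm


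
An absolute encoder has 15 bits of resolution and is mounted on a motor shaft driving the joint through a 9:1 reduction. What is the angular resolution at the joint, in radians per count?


counts = 2^15 = 32768
effective counts at joint = 32768 * 9 = 294912
resolution = 2*pi / 294912
= 2.1305e-05 rad/count


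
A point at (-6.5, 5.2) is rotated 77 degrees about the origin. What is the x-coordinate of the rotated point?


x' = x*cos(theta) - y*sin(theta)
cos(77 deg) = 0.225, sin(77 deg) = 0.9744
x' = -6.5 * 0.225 - 5.2 * 0.9744
= -1.4622 - 5.0667
= -6.5289


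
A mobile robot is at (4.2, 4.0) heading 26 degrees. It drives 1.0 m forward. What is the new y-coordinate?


y_new = y0 + d*sin(theta)
= 4.0 + 1.0*sin(26)
= 4.0 + 0.4384
= 4.4384


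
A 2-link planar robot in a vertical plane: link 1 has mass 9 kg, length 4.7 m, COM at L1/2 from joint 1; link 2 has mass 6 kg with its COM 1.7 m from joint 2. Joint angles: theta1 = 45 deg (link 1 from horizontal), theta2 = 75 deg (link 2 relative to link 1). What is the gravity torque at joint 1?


Horizontal distance from joint 1 to link-1 COM:
  x_c1 = (L1/2)*cos(t1) = 2.35 * 0.7071 = 1.6617 m
Horizontal distance from joint 1 to link-2 COM:
  x_c2 = L1*cos(t1) + Lc2*cos(t1+t2)
       = 4.7*0.7071 + 1.7*-0.5 = 2.4734 m
tau1 = m1*g*x_c1 + m2*g*x_c2
     = 9*9.81*1.6617 + 6*9.81*2.4734
     = 146.7116 + 145.5844
     = 292.296 Nm


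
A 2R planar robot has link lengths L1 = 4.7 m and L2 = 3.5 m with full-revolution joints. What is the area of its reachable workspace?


r_max = L1 + L2 = 8.2 m
r_min = |L1 - L2| = 1.2 m
Area = pi*(r_max^2 - r_min^2)
= pi*(67.24 - 1.44)
= pi * 65.8
= 206.7168 m^2


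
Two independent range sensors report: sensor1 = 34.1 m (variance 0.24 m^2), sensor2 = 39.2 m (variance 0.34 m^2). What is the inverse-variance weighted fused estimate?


w1 = (1/var1) / (1/var1 + 1/var2)
   = 4.1667 / (4.1667 + 2.9412) = 0.5862
w2 = 1 - w1 = 0.4138
fused = w1*s1 + w2*s2 = 19.9897 + 16.2207
= 36.2103 m


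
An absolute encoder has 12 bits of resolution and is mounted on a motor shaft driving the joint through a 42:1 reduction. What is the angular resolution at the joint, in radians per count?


counts = 2^12 = 4096
effective counts at joint = 4096 * 42 = 172032
resolution = 2*pi / 172032
= 3.6523e-05 rad/count


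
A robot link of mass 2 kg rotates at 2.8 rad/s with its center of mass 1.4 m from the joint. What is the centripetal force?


F = m * omega^2 * r
= 2 * 2.8^2 * 1.4
= 2 * 7.84 * 1.4
= 21.952 N


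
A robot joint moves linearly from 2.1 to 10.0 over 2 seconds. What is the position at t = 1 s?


s = t/T = 1/2 = 0.5
p(t) = p0 + (pf-p0)*s
= 2.1 + (10.0 - 2.1) * 0.5
= 6.05


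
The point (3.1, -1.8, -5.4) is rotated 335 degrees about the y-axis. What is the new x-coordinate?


Rotation about y-axis: x' = x*cos(theta) + z*sin(theta)
= 3.1 * 0.9063 + -5.4 * -0.4226
= 5.0917


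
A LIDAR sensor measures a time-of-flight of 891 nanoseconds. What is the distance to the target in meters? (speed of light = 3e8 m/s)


tof = 891 ns = 8.91e-07 s
dist = c * tof / 2
= 3e8 * 8.91e-07 / 2
= 133.65 m


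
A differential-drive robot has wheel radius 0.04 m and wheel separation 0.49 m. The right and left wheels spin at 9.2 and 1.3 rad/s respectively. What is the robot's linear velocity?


vR = r*wR = 0.04*9.2 = 0.368 m/s
vL = r*wL = 0.04*1.3 = 0.052 m/s
v = (vR+vL)/2 = 0.21 m/s
omega = (vR-vL)/L = 0.6449 rad/s
linear velocity = 0.21 m/s


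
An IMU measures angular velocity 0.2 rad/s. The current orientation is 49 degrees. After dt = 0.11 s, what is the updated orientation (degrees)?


delta_theta = w * dt = 0.2 * 0.11 = 0.022 rad
= 1.2605 deg
theta_new = 49 + 1.2605 = 50.2605 deg


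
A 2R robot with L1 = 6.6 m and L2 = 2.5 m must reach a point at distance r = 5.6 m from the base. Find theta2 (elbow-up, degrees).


cos(theta2) = (r^2 - L1^2 - L2^2) / (2*L1*L2)
cos(theta2) = (31.36 - 43.56 - 6.25) / 33.0
cos(theta2) = -0.559091
theta2 = 123.993 degrees


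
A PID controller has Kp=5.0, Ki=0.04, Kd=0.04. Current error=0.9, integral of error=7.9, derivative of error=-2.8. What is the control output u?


u = Kp*e + Ki*int(e) + Kd*de/dt
= 5.0*0.9 + 0.04*7.9 + 0.04*(-2.8)
= 4.5 + 0.316 + -0.112
= 4.704


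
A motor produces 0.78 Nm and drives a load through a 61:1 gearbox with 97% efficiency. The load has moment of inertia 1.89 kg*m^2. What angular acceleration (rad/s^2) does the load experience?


tau_out = tau_motor * N * eta
= 0.78 * 61 * 0.97 = 46.1526 Nm
alpha = tau_out / I = 46.1526 / 1.89
= 24.4194 rad/s^2


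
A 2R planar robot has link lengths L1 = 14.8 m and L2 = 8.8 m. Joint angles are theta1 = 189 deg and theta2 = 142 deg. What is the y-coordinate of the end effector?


Convert angles to radians: theta1 = 3.2987, theta2 = 2.4784
y = L1*sin(theta1) + L2*sin(theta1+theta2)
y = -2.3152 + -4.2663
y = -6.5816


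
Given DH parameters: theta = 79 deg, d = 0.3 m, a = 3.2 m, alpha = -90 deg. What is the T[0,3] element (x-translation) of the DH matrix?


T[0,3] = a * cos(theta)
= 3.2 * cos(79 deg)
= 3.2 * 0.1908
= 0.6106


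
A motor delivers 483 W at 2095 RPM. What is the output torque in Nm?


omega = 2095 * 2*pi/60 = 219.3879 rad/s
tau = P / omega = 483 / 219.3879
= 2.2016 Nm


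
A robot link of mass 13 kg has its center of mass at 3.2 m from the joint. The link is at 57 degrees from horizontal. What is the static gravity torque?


tau = m*g*L*cos(angle)
= 13 * 9.81 * 3.2 * cos(57 deg)
= 13 * 9.81 * 3.2 * 0.5446
= 222.265 Nm


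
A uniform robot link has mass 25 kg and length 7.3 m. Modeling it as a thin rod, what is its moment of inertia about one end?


I = (1/3) * m * L^2
= (1/3) * 25 * 7.3^2
= 0.333333 * 25 * 53.29
= 444.0833 kg*m^2


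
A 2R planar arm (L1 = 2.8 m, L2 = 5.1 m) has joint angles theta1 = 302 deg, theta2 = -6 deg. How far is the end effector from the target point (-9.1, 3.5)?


End effector via forward kinematics:
x = L1*cos(t1) + L2*cos(t1+t2) = 3.7195
y = L1*sin(t1) + L2*sin(t1+t2) = -6.9584
Distance to target:
d = sqrt((-9.1 - 3.7195)^2 + (3.5 - -6.9584)^2)
= sqrt(164.3387 + 109.3778)
= 16.5444 m


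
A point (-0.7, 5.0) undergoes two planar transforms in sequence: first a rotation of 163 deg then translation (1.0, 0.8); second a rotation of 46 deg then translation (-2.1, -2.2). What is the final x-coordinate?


After transform 1:
x1 = cos(163)*-0.7 - sin(163)*5.0 + 1.0 = 0.2076
y1 = sin(163)*-0.7 + cos(163)*5.0 + 0.8 = -4.1862
After transform 2:
x2 = cos(46)*0.2076 - sin(46)*-4.1862 + -2.1
= 1.0555


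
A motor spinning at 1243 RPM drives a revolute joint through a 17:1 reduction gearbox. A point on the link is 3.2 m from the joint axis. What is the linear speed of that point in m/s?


omega_motor = 1243 * 2*pi/60 = 130.1667 rad/s
omega_joint = omega_motor / 17 = 7.6569 rad/s
v = omega_joint * r = 7.6569 * 3.2
= 24.502 m/s


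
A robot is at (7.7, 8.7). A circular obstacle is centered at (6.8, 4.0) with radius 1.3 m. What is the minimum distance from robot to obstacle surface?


center_dist = sqrt((7.7-6.8)^2 + (8.7-4.0)^2)
= sqrt(0.81 + 22.09)
= 4.7854
min_dist = center_dist - radius = 4.7854 - 1.3 = 3.4854 m


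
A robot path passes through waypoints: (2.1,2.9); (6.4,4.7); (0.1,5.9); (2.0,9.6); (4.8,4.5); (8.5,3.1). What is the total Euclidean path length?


Segment lengths:
  seg1 = sqrt((4.3)^2 + (1.8)^2) = 4.6615
  seg2 = sqrt((-6.3)^2 + (1.2)^2) = 6.4133
  seg3 = sqrt((1.9)^2 + (3.7)^2) = 4.1593
  seg4 = sqrt((2.8)^2 + (-5.1)^2) = 5.8181
  seg5 = sqrt((3.7)^2 + (-1.4)^2) = 3.956
Total = 25.0082


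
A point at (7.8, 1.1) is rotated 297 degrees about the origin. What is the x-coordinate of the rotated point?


x' = x*cos(theta) - y*sin(theta)
cos(297 deg) = 0.454, sin(297 deg) = -0.891
x' = 7.8 * 0.454 - 1.1 * -0.891
= 3.5411 - -0.9801
= 4.5212


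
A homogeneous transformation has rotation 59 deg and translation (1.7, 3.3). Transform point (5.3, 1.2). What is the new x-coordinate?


x' = cos(theta)*px - sin(theta)*py + tx
= 0.515*5.3 - 0.8572*1.2 + 1.7
= 3.4011


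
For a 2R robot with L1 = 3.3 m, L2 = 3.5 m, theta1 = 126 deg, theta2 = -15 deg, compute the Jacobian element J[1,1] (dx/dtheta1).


J[1,1] = -L1*sin(t1) - L2*sin(t1+t2)
= -3.3*sin(126) - 3.5*sin(111)
= -5.9373


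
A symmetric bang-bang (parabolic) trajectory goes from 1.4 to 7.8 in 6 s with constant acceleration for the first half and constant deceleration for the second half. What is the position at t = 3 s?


Symmetric rest-to-rest: each phase covers (pf-p0)/2 in time T/2. 0.5*a*(T/2)^2 = (pf-p0)/2 => a = 4*(pf-p0)/T^2
a = 4*(7.8-1.4)/6^2 = 0.7111
t = 3 is in the acceleration phase (t <= T/2).
p = p0 + 0.5*a*t^2 = 1.4 + 0.5*0.7111*3^2
= 4.6


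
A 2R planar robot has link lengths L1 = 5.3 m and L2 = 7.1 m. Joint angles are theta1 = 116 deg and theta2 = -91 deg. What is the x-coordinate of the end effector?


Convert angles to radians: theta1 = 2.0246, theta2 = -1.5882
x = L1*cos(theta1) + L2*cos(theta1+theta2)
x = -2.3234 + 6.4348
x = 4.1114


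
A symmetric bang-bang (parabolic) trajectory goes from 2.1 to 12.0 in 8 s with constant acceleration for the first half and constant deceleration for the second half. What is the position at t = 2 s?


Symmetric rest-to-rest: each phase covers (pf-p0)/2 in time T/2. 0.5*a*(T/2)^2 = (pf-p0)/2 => a = 4*(pf-p0)/T^2
a = 4*(12.0-2.1)/8^2 = 0.6188
t = 2 is in the acceleration phase (t <= T/2).
p = p0 + 0.5*a*t^2 = 2.1 + 0.5*0.6188*2^2
= 3.3375


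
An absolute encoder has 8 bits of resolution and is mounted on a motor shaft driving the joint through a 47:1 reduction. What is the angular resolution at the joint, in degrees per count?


counts = 2^8 = 256
effective counts at joint = 256 * 47 = 12032
resolution = 360 / 12032
= 0.0299 deg/count


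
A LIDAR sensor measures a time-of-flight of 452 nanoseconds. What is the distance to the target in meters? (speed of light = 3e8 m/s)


tof = 452 ns = 4.52e-07 s
dist = c * tof / 2
= 3e8 * 4.52e-07 / 2
= 67.8 m


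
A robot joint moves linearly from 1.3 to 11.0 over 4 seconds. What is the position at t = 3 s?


s = t/T = 3/4 = 0.75
p(t) = p0 + (pf-p0)*s
= 1.3 + (11.0 - 1.3) * 0.75
= 8.575


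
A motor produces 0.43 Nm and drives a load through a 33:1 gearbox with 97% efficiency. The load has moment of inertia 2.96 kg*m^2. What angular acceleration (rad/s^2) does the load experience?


tau_out = tau_motor * N * eta
= 0.43 * 33 * 0.97 = 13.7643 Nm
alpha = tau_out / I = 13.7643 / 2.96
= 4.6501 rad/s^2


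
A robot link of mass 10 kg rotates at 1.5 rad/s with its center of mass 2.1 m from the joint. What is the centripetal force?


F = m * omega^2 * r
= 10 * 1.5^2 * 2.1
= 10 * 2.25 * 2.1
= 47.25 N


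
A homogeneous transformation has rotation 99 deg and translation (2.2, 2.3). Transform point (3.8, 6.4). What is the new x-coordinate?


x' = cos(theta)*px - sin(theta)*py + tx
= -0.1564*3.8 - 0.9877*6.4 + 2.2
= -4.7157


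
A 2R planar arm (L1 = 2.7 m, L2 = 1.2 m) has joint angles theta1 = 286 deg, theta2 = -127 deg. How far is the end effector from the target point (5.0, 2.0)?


End effector via forward kinematics:
x = L1*cos(t1) + L2*cos(t1+t2) = -0.3761
y = L1*sin(t1) + L2*sin(t1+t2) = -2.1654
Distance to target:
d = sqrt((5.0 - -0.3761)^2 + (2.0 - -2.1654)^2)
= sqrt(28.9022 + 17.3503)
= 6.8009 m


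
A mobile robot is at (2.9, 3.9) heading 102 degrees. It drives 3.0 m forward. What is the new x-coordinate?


x_new = x0 + d*cos(theta)
= 2.9 + 3.0*cos(102)
= 2.9 + -0.6237
= 2.2763


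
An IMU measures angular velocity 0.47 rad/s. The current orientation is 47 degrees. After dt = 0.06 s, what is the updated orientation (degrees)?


delta_theta = w * dt = 0.47 * 0.06 = 0.0282 rad
= 1.6157 deg
theta_new = 47 + 1.6157 = 48.6157 deg


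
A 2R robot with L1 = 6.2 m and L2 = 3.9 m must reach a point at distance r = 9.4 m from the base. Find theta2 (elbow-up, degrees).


cos(theta2) = (r^2 - L1^2 - L2^2) / (2*L1*L2)
cos(theta2) = (88.36 - 38.44 - 15.21) / 48.36
cos(theta2) = 0.717742
theta2 = 44.1316 degrees


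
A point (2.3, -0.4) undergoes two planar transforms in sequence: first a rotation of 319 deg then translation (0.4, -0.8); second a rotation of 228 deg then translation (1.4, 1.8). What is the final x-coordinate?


After transform 1:
x1 = cos(319)*2.3 - sin(319)*-0.4 + 0.4 = 1.8734
y1 = sin(319)*2.3 + cos(319)*-0.4 + -0.8 = -2.6108
After transform 2:
x2 = cos(228)*1.8734 - sin(228)*-2.6108 + 1.4
= -1.7938


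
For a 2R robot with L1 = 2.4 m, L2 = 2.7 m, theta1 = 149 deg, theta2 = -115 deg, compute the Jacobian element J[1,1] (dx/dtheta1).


J[1,1] = -L1*sin(t1) - L2*sin(t1+t2)
= -2.4*sin(149) - 2.7*sin(34)
= -2.7459


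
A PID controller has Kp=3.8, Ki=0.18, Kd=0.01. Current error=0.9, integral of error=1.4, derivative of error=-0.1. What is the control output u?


u = Kp*e + Ki*int(e) + Kd*de/dt
= 3.8*0.9 + 0.18*1.4 + 0.01*(-0.1)
= 3.42 + 0.252 + -0.001
= 3.671


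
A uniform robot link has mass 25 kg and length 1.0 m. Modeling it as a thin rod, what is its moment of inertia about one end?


I = (1/3) * m * L^2
= (1/3) * 25 * 1.0^2
= 0.333333 * 25 * 1.0
= 8.3333 kg*m^2


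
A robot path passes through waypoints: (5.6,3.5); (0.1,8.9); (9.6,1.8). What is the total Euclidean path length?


Segment lengths:
  seg1 = sqrt((-5.5)^2 + (5.4)^2) = 7.7078
  seg2 = sqrt((9.5)^2 + (-7.1)^2) = 11.86
Total = 19.5678


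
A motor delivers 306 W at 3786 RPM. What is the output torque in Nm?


omega = 3786 * 2*pi/60 = 396.469 rad/s
tau = P / omega = 306 / 396.469
= 0.7718 Nm


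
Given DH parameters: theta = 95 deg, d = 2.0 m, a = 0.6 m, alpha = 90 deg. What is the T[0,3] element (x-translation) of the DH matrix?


T[0,3] = a * cos(theta)
= 0.6 * cos(95 deg)
= 0.6 * -0.0872
= -0.0523


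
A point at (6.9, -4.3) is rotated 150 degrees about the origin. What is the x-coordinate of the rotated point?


x' = x*cos(theta) - y*sin(theta)
cos(150 deg) = -0.866, sin(150 deg) = 0.5
x' = 6.9 * -0.866 - -4.3 * 0.5
= -5.9756 - -2.15
= -3.8256


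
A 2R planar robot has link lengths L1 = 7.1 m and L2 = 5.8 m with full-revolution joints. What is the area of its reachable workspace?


r_max = L1 + L2 = 12.9 m
r_min = |L1 - L2| = 1.3 m
Area = pi*(r_max^2 - r_min^2)
= pi*(166.41 - 1.69)
= pi * 164.72
= 517.4831 m^2


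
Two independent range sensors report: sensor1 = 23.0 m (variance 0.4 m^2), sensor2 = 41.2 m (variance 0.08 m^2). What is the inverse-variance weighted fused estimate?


w1 = (1/var1) / (1/var1 + 1/var2)
   = 2.5 / (2.5 + 12.5) = 0.1667
w2 = 1 - w1 = 0.8333
fused = w1*s1 + w2*s2 = 3.8333 + 34.3333
= 38.1667 m


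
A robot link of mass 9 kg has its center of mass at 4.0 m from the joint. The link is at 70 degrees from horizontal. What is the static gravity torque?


tau = m*g*L*cos(angle)
= 9 * 9.81 * 4.0 * cos(70 deg)
= 9 * 9.81 * 4.0 * 0.342
= 120.7878 Nm


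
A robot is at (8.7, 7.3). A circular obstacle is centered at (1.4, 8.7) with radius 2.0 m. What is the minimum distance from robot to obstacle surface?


center_dist = sqrt((8.7-1.4)^2 + (7.3-8.7)^2)
= sqrt(53.29 + 1.96)
= 7.433
min_dist = center_dist - radius = 7.433 - 2.0 = 5.433 m


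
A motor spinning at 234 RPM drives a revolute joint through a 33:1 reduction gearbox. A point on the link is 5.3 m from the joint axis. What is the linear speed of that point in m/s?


omega_motor = 234 * 2*pi/60 = 24.5044 rad/s
omega_joint = omega_motor / 33 = 0.7426 rad/s
v = omega_joint * r = 0.7426 * 5.3
= 3.9356 m/s


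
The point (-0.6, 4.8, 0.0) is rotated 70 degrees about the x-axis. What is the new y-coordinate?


Rotation about x-axis: y' = y*cos(theta) - z*sin(theta)
= 4.8 * 0.342 - 0.0 * 0.9397
= 1.6417


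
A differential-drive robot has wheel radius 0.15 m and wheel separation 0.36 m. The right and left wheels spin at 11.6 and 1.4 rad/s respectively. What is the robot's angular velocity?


vR = r*wR = 0.15*11.6 = 1.74 m/s
vL = r*wL = 0.15*1.4 = 0.21 m/s
v = (vR+vL)/2 = 0.975 m/s
omega = (vR-vL)/L = 4.25 rad/s
angular velocity = 4.25 rad/s


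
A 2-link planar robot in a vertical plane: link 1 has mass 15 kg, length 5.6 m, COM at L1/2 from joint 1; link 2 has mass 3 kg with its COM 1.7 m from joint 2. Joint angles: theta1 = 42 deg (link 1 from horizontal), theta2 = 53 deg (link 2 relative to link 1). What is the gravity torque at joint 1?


Horizontal distance from joint 1 to link-1 COM:
  x_c1 = (L1/2)*cos(t1) = 2.8 * 0.7431 = 2.0808 m
Horizontal distance from joint 1 to link-2 COM:
  x_c2 = L1*cos(t1) + Lc2*cos(t1+t2)
       = 5.6*0.7431 + 1.7*-0.0872 = 4.0134 m
tau1 = m1*g*x_c1 + m2*g*x_c2
     = 15*9.81*2.0808 + 3*9.81*4.0134
     = 306.1905 + 118.1157
     = 424.3063 Nm


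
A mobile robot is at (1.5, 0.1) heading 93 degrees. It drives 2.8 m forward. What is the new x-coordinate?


x_new = x0 + d*cos(theta)
= 1.5 + 2.8*cos(93)
= 1.5 + -0.1465
= 1.3535


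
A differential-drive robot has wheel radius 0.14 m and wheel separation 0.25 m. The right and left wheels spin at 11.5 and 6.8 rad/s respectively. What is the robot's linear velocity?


vR = r*wR = 0.14*11.5 = 1.61 m/s
vL = r*wL = 0.14*6.8 = 0.952 m/s
v = (vR+vL)/2 = 1.281 m/s
omega = (vR-vL)/L = 2.632 rad/s
linear velocity = 1.281 m/s


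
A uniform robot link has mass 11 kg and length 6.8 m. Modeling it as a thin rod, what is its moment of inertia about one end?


I = (1/3) * m * L^2
= (1/3) * 11 * 6.8^2
= 0.333333 * 11 * 46.24
= 169.5467 kg*m^2


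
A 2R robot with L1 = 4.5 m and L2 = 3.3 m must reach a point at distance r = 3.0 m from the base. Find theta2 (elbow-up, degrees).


cos(theta2) = (r^2 - L1^2 - L2^2) / (2*L1*L2)
cos(theta2) = (9.0 - 20.25 - 10.89) / 29.7
cos(theta2) = -0.745455
theta2 = 138.1982 degrees


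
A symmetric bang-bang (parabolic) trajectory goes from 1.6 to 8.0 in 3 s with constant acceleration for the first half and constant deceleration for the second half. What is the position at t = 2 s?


Symmetric rest-to-rest: each phase covers (pf-p0)/2 in time T/2. 0.5*a*(T/2)^2 = (pf-p0)/2 => a = 4*(pf-p0)/T^2
a = 4*(8.0-1.6)/3^2 = 2.8444
t = 2 is in the deceleration phase (t > T/2).
p = pf - 0.5*a*(T-t)^2 = 8.0 - 0.5*2.8444*1^2
= 6.5778


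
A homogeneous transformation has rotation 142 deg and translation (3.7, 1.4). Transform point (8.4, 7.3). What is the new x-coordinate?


x' = cos(theta)*px - sin(theta)*py + tx
= -0.788*8.4 - 0.6157*7.3 + 3.7
= -7.4136


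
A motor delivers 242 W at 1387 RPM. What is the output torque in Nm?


omega = 1387 * 2*pi/60 = 145.2463 rad/s
tau = P / omega = 242 / 145.2463
= 1.6661 Nm


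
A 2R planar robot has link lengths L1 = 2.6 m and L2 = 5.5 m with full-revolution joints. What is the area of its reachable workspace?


r_max = L1 + L2 = 8.1 m
r_min = |L1 - L2| = 2.9 m
Area = pi*(r_max^2 - r_min^2)
= pi*(65.61 - 8.41)
= pi * 57.2
= 179.6991 m^2


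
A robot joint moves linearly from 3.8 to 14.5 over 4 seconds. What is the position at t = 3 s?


s = t/T = 3/4 = 0.75
p(t) = p0 + (pf-p0)*s
= 3.8 + (14.5 - 3.8) * 0.75
= 11.825


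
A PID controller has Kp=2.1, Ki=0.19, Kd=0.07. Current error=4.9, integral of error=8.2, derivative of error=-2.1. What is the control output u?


u = Kp*e + Ki*int(e) + Kd*de/dt
= 2.1*4.9 + 0.19*8.2 + 0.07*(-2.1)
= 10.29 + 1.558 + -0.147
= 11.701


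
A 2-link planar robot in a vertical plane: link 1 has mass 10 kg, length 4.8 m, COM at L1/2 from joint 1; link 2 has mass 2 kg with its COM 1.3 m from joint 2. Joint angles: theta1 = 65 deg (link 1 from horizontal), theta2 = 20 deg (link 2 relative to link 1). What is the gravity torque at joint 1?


Horizontal distance from joint 1 to link-1 COM:
  x_c1 = (L1/2)*cos(t1) = 2.4 * 0.4226 = 1.0143 m
Horizontal distance from joint 1 to link-2 COM:
  x_c2 = L1*cos(t1) + Lc2*cos(t1+t2)
       = 4.8*0.4226 + 1.3*0.0872 = 2.1419 m
tau1 = m1*g*x_c1 + m2*g*x_c2
     = 10*9.81*1.0143 + 2*9.81*2.1419
     = 99.5012 + 42.0235
     = 141.5247 Nm


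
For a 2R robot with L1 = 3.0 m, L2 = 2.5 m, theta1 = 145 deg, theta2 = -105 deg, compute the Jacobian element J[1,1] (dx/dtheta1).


J[1,1] = -L1*sin(t1) - L2*sin(t1+t2)
= -3.0*sin(145) - 2.5*sin(40)
= -3.3277


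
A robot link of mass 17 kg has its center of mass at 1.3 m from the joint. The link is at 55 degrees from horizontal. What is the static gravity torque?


tau = m*g*L*cos(angle)
= 17 * 9.81 * 1.3 * cos(55 deg)
= 17 * 9.81 * 1.3 * 0.5736
= 124.3519 Nm


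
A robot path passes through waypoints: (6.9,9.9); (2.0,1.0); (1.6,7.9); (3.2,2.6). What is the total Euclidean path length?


Segment lengths:
  seg1 = sqrt((-4.9)^2 + (-8.9)^2) = 10.1597
  seg2 = sqrt((-0.4)^2 + (6.9)^2) = 6.9116
  seg3 = sqrt((1.6)^2 + (-5.3)^2) = 5.5362
Total = 22.6076


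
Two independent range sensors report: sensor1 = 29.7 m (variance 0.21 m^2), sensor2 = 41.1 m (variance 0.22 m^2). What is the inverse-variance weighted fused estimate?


w1 = (1/var1) / (1/var1 + 1/var2)
   = 4.7619 / (4.7619 + 4.5455) = 0.5116
w2 = 1 - w1 = 0.4884
fused = w1*s1 + w2*s2 = 15.1953 + 20.0721
= 35.2674 m


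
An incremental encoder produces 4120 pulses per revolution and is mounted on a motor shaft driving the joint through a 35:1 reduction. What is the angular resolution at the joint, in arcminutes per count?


counts per rev = 4120
effective counts at joint = 4120 * 35 = 144200
resolution = 360*60 / 144200
= 0.1498 arcmin/count


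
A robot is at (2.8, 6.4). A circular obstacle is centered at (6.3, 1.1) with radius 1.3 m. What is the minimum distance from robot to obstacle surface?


center_dist = sqrt((2.8-6.3)^2 + (6.4-1.1)^2)
= sqrt(12.25 + 28.09)
= 6.3514
min_dist = center_dist - radius = 6.3514 - 1.3 = 5.0514 m


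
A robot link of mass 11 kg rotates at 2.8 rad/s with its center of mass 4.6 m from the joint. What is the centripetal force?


F = m * omega^2 * r
= 11 * 2.8^2 * 4.6
= 11 * 7.84 * 4.6
= 396.704 N


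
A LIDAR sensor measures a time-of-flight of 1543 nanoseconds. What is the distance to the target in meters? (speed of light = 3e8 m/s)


tof = 1543 ns = 1.543e-06 s
dist = c * tof / 2
= 3e8 * 1.543e-06 / 2
= 231.45 m


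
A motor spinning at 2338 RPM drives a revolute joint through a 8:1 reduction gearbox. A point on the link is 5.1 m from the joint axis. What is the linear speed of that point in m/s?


omega_motor = 2338 * 2*pi/60 = 244.8348 rad/s
omega_joint = omega_motor / 8 = 30.6043 rad/s
v = omega_joint * r = 30.6043 * 5.1
= 156.0822 m/s


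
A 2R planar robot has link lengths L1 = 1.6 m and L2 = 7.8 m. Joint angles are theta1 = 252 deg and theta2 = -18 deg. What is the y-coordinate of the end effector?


Convert angles to radians: theta1 = 4.3982, theta2 = -0.3142
y = L1*sin(theta1) + L2*sin(theta1+theta2)
y = -1.5217 + -6.3103
y = -7.832


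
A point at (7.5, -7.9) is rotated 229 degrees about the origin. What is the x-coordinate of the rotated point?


x' = x*cos(theta) - y*sin(theta)
cos(229 deg) = -0.6561, sin(229 deg) = -0.7547
x' = 7.5 * -0.6561 - -7.9 * -0.7547
= -4.9204 - 5.9622
= -10.8826


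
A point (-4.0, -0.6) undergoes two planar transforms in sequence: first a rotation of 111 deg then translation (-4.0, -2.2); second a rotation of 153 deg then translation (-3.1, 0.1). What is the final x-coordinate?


After transform 1:
x1 = cos(111)*-4.0 - sin(111)*-0.6 + -4.0 = -2.0064
y1 = sin(111)*-4.0 + cos(111)*-0.6 + -2.2 = -5.7193
After transform 2:
x2 = cos(153)*-2.0064 - sin(153)*-5.7193 + -3.1
= 1.2842


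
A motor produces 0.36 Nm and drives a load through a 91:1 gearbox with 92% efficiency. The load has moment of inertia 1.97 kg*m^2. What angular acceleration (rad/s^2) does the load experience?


tau_out = tau_motor * N * eta
= 0.36 * 91 * 0.92 = 30.1392 Nm
alpha = tau_out / I = 30.1392 / 1.97
= 15.2991 rad/s^2


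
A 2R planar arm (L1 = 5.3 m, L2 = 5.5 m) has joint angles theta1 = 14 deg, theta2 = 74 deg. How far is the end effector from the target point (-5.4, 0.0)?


End effector via forward kinematics:
x = L1*cos(t1) + L2*cos(t1+t2) = 5.3345
y = L1*sin(t1) + L2*sin(t1+t2) = 6.7788
Distance to target:
d = sqrt((-5.4 - 5.3345)^2 + (0.0 - 6.7788)^2)
= sqrt(115.2298 + 45.9526)
= 12.6958 m


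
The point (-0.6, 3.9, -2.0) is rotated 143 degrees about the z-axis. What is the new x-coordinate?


Rotation about z-axis: x' = x*cos(theta) - y*sin(theta)
= -0.6 * -0.7986 - 3.9 * 0.6018
= -1.8679


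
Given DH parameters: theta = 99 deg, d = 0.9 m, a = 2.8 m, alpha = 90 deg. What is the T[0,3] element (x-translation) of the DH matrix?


T[0,3] = a * cos(theta)
= 2.8 * cos(99 deg)
= 2.8 * -0.1564
= -0.438


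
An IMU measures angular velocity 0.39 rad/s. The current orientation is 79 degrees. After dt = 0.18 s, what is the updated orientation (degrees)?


delta_theta = w * dt = 0.39 * 0.18 = 0.0702 rad
= 4.0222 deg
theta_new = 79 + 4.0222 = 83.0222 deg


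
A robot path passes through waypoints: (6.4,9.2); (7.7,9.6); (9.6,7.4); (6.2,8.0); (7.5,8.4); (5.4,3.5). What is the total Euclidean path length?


Segment lengths:
  seg1 = sqrt((1.3)^2 + (0.4)^2) = 1.3601
  seg2 = sqrt((1.9)^2 + (-2.2)^2) = 2.9069
  seg3 = sqrt((-3.4)^2 + (0.6)^2) = 3.4525
  seg4 = sqrt((1.3)^2 + (0.4)^2) = 1.3601
  seg5 = sqrt((-2.1)^2 + (-4.9)^2) = 5.331
Total = 14.4108


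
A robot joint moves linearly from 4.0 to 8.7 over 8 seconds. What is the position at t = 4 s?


s = t/T = 4/8 = 0.5
p(t) = p0 + (pf-p0)*s
= 4.0 + (8.7 - 4.0) * 0.5
= 6.35


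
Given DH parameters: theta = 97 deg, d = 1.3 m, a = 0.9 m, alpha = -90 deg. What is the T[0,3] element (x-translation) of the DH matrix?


T[0,3] = a * cos(theta)
= 0.9 * cos(97 deg)
= 0.9 * -0.1219
= -0.1097


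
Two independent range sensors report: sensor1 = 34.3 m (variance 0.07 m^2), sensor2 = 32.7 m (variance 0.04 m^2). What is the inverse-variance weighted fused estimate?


w1 = (1/var1) / (1/var1 + 1/var2)
   = 14.2857 / (14.2857 + 25.0) = 0.3636
w2 = 1 - w1 = 0.6364
fused = w1*s1 + w2*s2 = 12.4727 + 20.8091
= 33.2818 m


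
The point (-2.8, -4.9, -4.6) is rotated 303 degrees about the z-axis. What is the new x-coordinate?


Rotation about z-axis: x' = x*cos(theta) - y*sin(theta)
= -2.8 * 0.5446 - -4.9 * -0.8387
= -5.6345


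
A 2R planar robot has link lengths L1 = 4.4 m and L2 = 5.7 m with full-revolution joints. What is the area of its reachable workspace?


r_max = L1 + L2 = 10.1 m
r_min = |L1 - L2| = 1.3 m
Area = pi*(r_max^2 - r_min^2)
= pi*(102.01 - 1.69)
= pi * 100.32
= 315.1646 m^2


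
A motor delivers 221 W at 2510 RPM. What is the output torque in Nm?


omega = 2510 * 2*pi/60 = 262.8466 rad/s
tau = P / omega = 221 / 262.8466
= 0.8408 Nm


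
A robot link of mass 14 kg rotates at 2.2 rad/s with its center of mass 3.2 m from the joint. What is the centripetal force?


F = m * omega^2 * r
= 14 * 2.2^2 * 3.2
= 14 * 4.84 * 3.2
= 216.832 N


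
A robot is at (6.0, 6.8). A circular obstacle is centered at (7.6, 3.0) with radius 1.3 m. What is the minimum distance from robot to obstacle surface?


center_dist = sqrt((6.0-7.6)^2 + (6.8-3.0)^2)
= sqrt(2.56 + 14.44)
= 4.1231
min_dist = center_dist - radius = 4.1231 - 1.3 = 2.8231 m


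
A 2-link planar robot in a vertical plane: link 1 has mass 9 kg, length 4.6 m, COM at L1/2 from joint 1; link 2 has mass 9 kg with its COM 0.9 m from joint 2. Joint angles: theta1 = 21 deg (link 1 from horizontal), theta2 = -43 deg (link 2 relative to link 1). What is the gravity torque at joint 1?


Horizontal distance from joint 1 to link-1 COM:
  x_c1 = (L1/2)*cos(t1) = 2.3 * 0.9336 = 2.1472 m
Horizontal distance from joint 1 to link-2 COM:
  x_c2 = L1*cos(t1) + Lc2*cos(t1+t2)
       = 4.6*0.9336 + 0.9*0.9272 = 5.1289 m
tau1 = m1*g*x_c1 + m2*g*x_c2
     = 9*9.81*2.1472 + 9*9.81*5.1289
     = 189.5794 + 452.8337
     = 642.4131 Nm


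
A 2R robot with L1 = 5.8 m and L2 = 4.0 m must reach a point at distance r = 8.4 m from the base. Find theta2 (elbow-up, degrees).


cos(theta2) = (r^2 - L1^2 - L2^2) / (2*L1*L2)
cos(theta2) = (70.56 - 33.64 - 16.0) / 46.4
cos(theta2) = 0.450862
theta2 = 63.201 degrees


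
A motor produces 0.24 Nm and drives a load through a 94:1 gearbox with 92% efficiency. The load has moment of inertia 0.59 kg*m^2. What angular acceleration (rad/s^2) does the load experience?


tau_out = tau_motor * N * eta
= 0.24 * 94 * 0.92 = 20.7552 Nm
alpha = tau_out / I = 20.7552 / 0.59
= 35.1783 rad/s^2


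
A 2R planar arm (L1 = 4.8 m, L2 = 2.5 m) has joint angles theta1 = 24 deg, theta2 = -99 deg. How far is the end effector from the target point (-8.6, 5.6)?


End effector via forward kinematics:
x = L1*cos(t1) + L2*cos(t1+t2) = 5.0321
y = L1*sin(t1) + L2*sin(t1+t2) = -0.4625
Distance to target:
d = sqrt((-8.6 - 5.0321)^2 + (5.6 - -0.4625)^2)
= sqrt(185.8332 + 36.7536)
= 14.9193 m


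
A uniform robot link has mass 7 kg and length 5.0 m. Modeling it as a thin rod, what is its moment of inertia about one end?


I = (1/3) * m * L^2
= (1/3) * 7 * 5.0^2
= 0.333333 * 7 * 25.0
= 58.3333 kg*m^2


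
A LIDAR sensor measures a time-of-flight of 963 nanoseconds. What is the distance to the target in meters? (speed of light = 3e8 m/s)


tof = 963 ns = 9.63e-07 s
dist = c * tof / 2
= 3e8 * 9.63e-07 / 2
= 144.45 m


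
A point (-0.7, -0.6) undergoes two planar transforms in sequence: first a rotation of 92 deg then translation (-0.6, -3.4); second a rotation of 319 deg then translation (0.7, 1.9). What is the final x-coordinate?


After transform 1:
x1 = cos(92)*-0.7 - sin(92)*-0.6 + -0.6 = 0.0241
y1 = sin(92)*-0.7 + cos(92)*-0.6 + -3.4 = -4.0786
After transform 2:
x2 = cos(319)*0.0241 - sin(319)*-4.0786 + 0.7
= -1.9577


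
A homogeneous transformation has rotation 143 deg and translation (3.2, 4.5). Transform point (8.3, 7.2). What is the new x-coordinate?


x' = cos(theta)*px - sin(theta)*py + tx
= -0.7986*8.3 - 0.6018*7.2 + 3.2
= -7.7617


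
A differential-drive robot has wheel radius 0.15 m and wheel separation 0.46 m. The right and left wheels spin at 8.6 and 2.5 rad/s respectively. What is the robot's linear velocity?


vR = r*wR = 0.15*8.6 = 1.29 m/s
vL = r*wL = 0.15*2.5 = 0.375 m/s
v = (vR+vL)/2 = 0.8325 m/s
omega = (vR-vL)/L = 1.9891 rad/s
linear velocity = 0.8325 m/s


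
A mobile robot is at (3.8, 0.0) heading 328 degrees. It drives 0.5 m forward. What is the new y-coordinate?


y_new = y0 + d*sin(theta)
= 0.0 + 0.5*sin(328)
= 0.0 + -0.265
= -0.265


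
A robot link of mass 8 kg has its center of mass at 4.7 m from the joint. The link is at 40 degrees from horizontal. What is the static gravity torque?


tau = m*g*L*cos(angle)
= 8 * 9.81 * 4.7 * cos(40 deg)
= 8 * 9.81 * 4.7 * 0.766
= 282.5601 Nm


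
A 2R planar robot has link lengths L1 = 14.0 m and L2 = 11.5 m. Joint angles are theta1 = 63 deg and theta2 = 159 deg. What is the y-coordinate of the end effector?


Convert angles to radians: theta1 = 1.0996, theta2 = 2.7751
y = L1*sin(theta1) + L2*sin(theta1+theta2)
y = 12.4741 + -7.695
y = 4.7791


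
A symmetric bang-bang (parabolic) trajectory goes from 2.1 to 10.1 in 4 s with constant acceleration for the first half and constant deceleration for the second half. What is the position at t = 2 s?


Symmetric rest-to-rest: each phase covers (pf-p0)/2 in time T/2. 0.5*a*(T/2)^2 = (pf-p0)/2 => a = 4*(pf-p0)/T^2
a = 4*(10.1-2.1)/4^2 = 2.0
t = 2 is in the acceleration phase (t <= T/2).
p = p0 + 0.5*a*t^2 = 2.1 + 0.5*2.0*2^2
= 6.1


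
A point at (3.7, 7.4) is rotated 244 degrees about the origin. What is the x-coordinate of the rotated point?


x' = x*cos(theta) - y*sin(theta)
cos(244 deg) = -0.4384, sin(244 deg) = -0.8988
x' = 3.7 * -0.4384 - 7.4 * -0.8988
= -1.622 - -6.6511
= 5.0291


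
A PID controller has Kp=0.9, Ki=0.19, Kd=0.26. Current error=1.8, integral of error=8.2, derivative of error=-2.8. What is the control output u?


u = Kp*e + Ki*int(e) + Kd*de/dt
= 0.9*1.8 + 0.19*8.2 + 0.26*(-2.8)
= 1.62 + 1.558 + -0.728
= 2.45


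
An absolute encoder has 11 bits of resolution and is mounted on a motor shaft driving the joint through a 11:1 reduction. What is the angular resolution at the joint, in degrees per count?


counts = 2^11 = 2048
effective counts at joint = 2048 * 11 = 22528
resolution = 360 / 22528
= 0.016 deg/count


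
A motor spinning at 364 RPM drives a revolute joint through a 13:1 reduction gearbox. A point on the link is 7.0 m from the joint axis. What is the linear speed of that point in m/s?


omega_motor = 364 * 2*pi/60 = 38.118 rad/s
omega_joint = omega_motor / 13 = 2.9322 rad/s
v = omega_joint * r = 2.9322 * 7.0
= 20.5251 m/s


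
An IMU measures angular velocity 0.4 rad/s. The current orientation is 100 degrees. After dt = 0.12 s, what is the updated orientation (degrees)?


delta_theta = w * dt = 0.4 * 0.12 = 0.048 rad
= 2.7502 deg
theta_new = 100 + 2.7502 = 102.7502 deg


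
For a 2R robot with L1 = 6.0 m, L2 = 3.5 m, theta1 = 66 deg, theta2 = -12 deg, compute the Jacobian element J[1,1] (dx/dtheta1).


J[1,1] = -L1*sin(t1) - L2*sin(t1+t2)
= -6.0*sin(66) - 3.5*sin(54)
= -8.3128


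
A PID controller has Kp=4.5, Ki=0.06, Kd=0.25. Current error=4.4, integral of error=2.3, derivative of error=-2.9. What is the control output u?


u = Kp*e + Ki*int(e) + Kd*de/dt
= 4.5*4.4 + 0.06*2.3 + 0.25*(-2.9)
= 19.8 + 0.138 + -0.725
= 19.213


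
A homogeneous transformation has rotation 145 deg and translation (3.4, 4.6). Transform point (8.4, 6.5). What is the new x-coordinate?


x' = cos(theta)*px - sin(theta)*py + tx
= -0.8192*8.4 - 0.5736*6.5 + 3.4
= -7.2091


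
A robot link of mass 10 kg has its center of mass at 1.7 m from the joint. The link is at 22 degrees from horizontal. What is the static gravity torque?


tau = m*g*L*cos(angle)
= 10 * 9.81 * 1.7 * cos(22 deg)
= 10 * 9.81 * 1.7 * 0.9272
= 154.6265 Nm


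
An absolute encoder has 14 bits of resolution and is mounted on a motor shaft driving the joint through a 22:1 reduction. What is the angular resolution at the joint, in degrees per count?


counts = 2^14 = 16384
effective counts at joint = 16384 * 22 = 360448
resolution = 360 / 360448
= 9.9876e-04 deg/count


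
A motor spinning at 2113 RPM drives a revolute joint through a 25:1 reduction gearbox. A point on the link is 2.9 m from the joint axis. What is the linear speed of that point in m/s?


omega_motor = 2113 * 2*pi/60 = 221.2728 rad/s
omega_joint = omega_motor / 25 = 8.8509 rad/s
v = omega_joint * r = 8.8509 * 2.9
= 25.6676 m/s


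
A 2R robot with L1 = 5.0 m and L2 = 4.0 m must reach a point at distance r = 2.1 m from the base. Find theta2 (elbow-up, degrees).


cos(theta2) = (r^2 - L1^2 - L2^2) / (2*L1*L2)
cos(theta2) = (4.41 - 25.0 - 16.0) / 40.0
cos(theta2) = -0.91475
theta2 = 156.1702 degrees


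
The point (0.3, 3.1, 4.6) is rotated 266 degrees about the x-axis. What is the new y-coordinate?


Rotation about x-axis: y' = y*cos(theta) - z*sin(theta)
= 3.1 * -0.0698 - 4.6 * -0.9976
= 4.3725


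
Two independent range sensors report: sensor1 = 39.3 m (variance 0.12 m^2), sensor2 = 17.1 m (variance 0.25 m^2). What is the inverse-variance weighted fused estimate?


w1 = (1/var1) / (1/var1 + 1/var2)
   = 8.3333 / (8.3333 + 4.0) = 0.6757
w2 = 1 - w1 = 0.3243
fused = w1*s1 + w2*s2 = 26.5541 + 5.5459
= 32.1 m


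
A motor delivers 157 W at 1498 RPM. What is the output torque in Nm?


omega = 1498 * 2*pi/60 = 156.8702 rad/s
tau = P / omega = 157 / 156.8702
= 1.0008 Nm


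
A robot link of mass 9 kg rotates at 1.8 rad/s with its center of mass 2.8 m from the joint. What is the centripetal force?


F = m * omega^2 * r
= 9 * 1.8^2 * 2.8
= 9 * 3.24 * 2.8
= 81.648 N


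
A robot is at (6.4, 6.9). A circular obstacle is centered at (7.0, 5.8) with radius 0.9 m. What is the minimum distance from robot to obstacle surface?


center_dist = sqrt((6.4-7.0)^2 + (6.9-5.8)^2)
= sqrt(0.36 + 1.21)
= 1.253
min_dist = center_dist - radius = 1.253 - 0.9 = 0.353 m


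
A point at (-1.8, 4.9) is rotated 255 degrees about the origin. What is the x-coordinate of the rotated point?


x' = x*cos(theta) - y*sin(theta)
cos(255 deg) = -0.2588, sin(255 deg) = -0.9659
x' = -1.8 * -0.2588 - 4.9 * -0.9659
= 0.4659 - -4.733
= 5.1989


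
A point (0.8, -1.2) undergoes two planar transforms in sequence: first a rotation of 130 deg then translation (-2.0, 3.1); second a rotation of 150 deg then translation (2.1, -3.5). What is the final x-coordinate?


After transform 1:
x1 = cos(130)*0.8 - sin(130)*-1.2 + -2.0 = -1.595
y1 = sin(130)*0.8 + cos(130)*-1.2 + 3.1 = 4.4842
After transform 2:
x2 = cos(150)*-1.595 - sin(150)*4.4842 + 2.1
= 1.2392


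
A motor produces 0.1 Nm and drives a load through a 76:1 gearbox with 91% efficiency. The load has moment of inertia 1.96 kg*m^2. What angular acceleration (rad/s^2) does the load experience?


tau_out = tau_motor * N * eta
= 0.1 * 76 * 0.91 = 6.916 Nm
alpha = tau_out / I = 6.916 / 1.96
= 3.5286 rad/s^2


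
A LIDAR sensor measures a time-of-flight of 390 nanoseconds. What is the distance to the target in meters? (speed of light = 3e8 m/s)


tof = 390 ns = 3.9e-07 s
dist = c * tof / 2
= 3e8 * 3.9e-07 / 2
= 58.5 m


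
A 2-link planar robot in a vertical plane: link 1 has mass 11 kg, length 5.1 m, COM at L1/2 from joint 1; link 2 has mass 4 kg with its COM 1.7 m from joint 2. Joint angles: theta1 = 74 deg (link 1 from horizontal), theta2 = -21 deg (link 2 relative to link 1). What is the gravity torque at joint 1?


Horizontal distance from joint 1 to link-1 COM:
  x_c1 = (L1/2)*cos(t1) = 2.55 * 0.2756 = 0.7029 m
Horizontal distance from joint 1 to link-2 COM:
  x_c2 = L1*cos(t1) + Lc2*cos(t1+t2)
       = 5.1*0.2756 + 1.7*0.6018 = 2.4288 m
tau1 = m1*g*x_c1 + m2*g*x_c2
     = 11*9.81*0.7029 + 4*9.81*2.4288
     = 75.8473 + 95.3075
     = 171.1548 Nm


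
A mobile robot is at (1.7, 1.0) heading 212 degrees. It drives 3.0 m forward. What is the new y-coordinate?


y_new = y0 + d*sin(theta)
= 1.0 + 3.0*sin(212)
= 1.0 + -1.5898
= -0.5898
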